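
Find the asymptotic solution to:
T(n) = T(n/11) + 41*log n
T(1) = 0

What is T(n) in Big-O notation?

Each of the log_11(n) levels adds O(log n). T(n) = O(log^2 n).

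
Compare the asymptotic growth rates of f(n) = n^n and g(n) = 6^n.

f(n) = n^n grows faster: n^n / 6^n = (n/6)^n -> infinity once n > 6.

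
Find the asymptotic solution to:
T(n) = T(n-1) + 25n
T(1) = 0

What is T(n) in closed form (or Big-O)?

Unrolling: T(n) = 0 + 25*(2 + 3 + ... + n) = 0 + 25*(n(n+1)/2 - 1) = O(n^2).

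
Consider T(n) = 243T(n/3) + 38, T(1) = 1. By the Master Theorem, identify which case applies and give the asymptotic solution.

a=243, b=3, f(n)=38.
log_3(243) = 5 > 0.
Since f(n) = O(n^0) is polynomially smaller than n^5, Case 1 applies.
T(n) = Theta(n^5).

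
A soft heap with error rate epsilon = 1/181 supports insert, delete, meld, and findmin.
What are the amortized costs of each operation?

Soft heaps (Chazelle) allow up to an epsilon = 1/181 fraction of elements to have corrupted (raised) keys. Insert is O(log(1/epsilon)) = O(log 181) amortized -- the structure maintains heap-ordered binary trees of rank bounded by O(log(1/epsilon)). Meld concatenates root lists: O(1) amortized. Delete and findmin are O(1) amortized.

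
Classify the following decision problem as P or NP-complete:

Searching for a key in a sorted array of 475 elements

This problem is in P: binary search runs in O(log n).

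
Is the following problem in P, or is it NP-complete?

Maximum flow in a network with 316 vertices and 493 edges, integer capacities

This problem is in P: Edmonds-Karp / push-relabel run in polynomial time.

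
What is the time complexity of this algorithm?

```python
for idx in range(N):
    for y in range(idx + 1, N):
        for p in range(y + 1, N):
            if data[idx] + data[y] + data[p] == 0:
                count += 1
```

Time complexity: O(n^3).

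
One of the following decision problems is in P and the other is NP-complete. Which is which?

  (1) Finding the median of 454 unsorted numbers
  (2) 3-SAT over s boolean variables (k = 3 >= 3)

(1) is P: linear-time selection (median-of-medians) runs in O(n).
(2) is NP-complete: 3-SAT is NP-complete (Cook-Levin); k-SAT for k>=3 reduces from 3-SAT.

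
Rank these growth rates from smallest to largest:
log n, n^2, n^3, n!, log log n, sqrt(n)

Ordered by growth rate: log log n < log n < sqrt(n) < n^2 < n^3 < n!.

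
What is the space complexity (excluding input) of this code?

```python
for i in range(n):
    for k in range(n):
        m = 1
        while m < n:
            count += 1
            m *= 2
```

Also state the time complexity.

Space complexity: O(1).
Only a constant amount of auxiliary storage is used; nothing grows with n.
Time complexity: O(n^2 log n).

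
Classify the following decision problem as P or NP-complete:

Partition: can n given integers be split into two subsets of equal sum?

This problem is NP-complete: Subset Sum reduces to it (one of Karp's 21 NP-complete problems).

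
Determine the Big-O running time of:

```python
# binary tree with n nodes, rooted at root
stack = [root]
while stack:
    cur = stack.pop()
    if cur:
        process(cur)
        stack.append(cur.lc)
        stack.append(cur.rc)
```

Time complexity: O(n).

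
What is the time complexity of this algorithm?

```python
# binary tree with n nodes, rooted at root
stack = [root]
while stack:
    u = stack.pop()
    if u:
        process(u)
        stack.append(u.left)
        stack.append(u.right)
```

Time complexity: O(n).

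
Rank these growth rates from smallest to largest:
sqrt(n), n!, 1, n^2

Ordered by growth rate: 1 < sqrt(n) < n^2 < n!.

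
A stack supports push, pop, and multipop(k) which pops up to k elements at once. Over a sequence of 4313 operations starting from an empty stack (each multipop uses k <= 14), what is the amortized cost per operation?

Each element is pushed exactly once and popped at most once (whether by pop or as part of a multipop). So the total number of individual pops over the whole sequence is at most the number of pushes, which is at most 4313. Total work <= 2 * 4313, hence O(1) amortized per operation.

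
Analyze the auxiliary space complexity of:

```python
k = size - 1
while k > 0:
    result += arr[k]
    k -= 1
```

Space complexity: O(1).
Only a constant amount of auxiliary storage is used; nothing grows with n.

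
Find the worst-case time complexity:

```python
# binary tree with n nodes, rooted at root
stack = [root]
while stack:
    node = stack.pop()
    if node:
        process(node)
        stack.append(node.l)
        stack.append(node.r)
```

Time complexity: O(n).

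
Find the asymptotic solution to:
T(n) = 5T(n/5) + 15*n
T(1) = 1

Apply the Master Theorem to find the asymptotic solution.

a=5, b=5, f(n)=15*n. log_5(5) = 1. Case 2: T(n) = O(n log n).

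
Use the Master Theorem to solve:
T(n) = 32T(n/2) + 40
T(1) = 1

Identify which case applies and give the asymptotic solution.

a=32, b=2, f(n)=40.
log_2(32) = 5 > 0.
Since f(n) = O(n^0) is polynomially smaller than n^5, Case 1 applies.
T(n) = Theta(n^5).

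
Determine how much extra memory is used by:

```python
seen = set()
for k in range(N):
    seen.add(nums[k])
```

Space complexity: O(n).
Auxiliary storage grows linearly with the input size n in the worst case.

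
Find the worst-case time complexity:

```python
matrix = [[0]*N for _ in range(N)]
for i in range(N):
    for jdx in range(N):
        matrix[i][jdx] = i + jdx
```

Time complexity: O(n^2).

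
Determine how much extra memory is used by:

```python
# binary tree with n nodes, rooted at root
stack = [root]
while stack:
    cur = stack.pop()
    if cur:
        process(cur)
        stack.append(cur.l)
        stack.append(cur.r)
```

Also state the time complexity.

Space complexity: O(n).
Auxiliary storage grows linearly with the input size n in the worst case.
Time complexity: O(n).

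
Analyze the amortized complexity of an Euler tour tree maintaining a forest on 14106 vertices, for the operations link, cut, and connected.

An Euler tour tree stores each tree's Euler tour as a balanced BST keyed by tour position. On 14106 vertices: link concatenates two tours via O(1) splits/joins of size <= 2*14106 (O(log n)); cut splits the tour at the two occurrences of the edge (O(log n)); connected compares BST roots (O(log n) to find the root). All O(log n) amortized.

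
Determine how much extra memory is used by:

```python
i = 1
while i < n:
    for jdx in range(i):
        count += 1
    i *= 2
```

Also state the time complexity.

Space complexity: O(1).
Only a constant amount of auxiliary storage is used; nothing grows with n.
Time complexity: O(n).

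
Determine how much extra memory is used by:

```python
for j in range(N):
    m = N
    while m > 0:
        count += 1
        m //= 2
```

Space complexity: O(1).
Only a constant amount of auxiliary storage is used; nothing grows with n.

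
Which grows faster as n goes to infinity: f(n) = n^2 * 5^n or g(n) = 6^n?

g(n) = 6^n grows faster: 6^n / (n^2 5^n) = (6/5)^n / n^2 -> infinity since 6/5 > 1.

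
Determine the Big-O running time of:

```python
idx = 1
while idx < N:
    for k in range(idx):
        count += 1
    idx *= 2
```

Time complexity: O(n).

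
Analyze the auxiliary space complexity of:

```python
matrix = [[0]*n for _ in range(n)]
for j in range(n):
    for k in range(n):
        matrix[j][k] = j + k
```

Space complexity: O(n^2).
A 2D structure of size n x n is allocated.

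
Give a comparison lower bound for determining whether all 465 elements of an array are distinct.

In the algebraic decision-tree model, the YES region for element distinctness on 465 elements has 465! connected components (one per ordering). Ben-Or's theorem then gives a lower bound of Omega(log(n!)) = Omega(n log n).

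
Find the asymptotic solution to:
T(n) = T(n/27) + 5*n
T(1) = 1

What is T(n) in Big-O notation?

Geometric series: 5*n*(1 + 1/27 + 1/27^2 + ...) = O(n). T(n) = O(n).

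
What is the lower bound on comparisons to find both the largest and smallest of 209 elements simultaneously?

Pair elements first (floor(209/2) comparisons), then find max among winners and min among losers. Total: ceil(3*209/2) - 2 = 312 comparisons.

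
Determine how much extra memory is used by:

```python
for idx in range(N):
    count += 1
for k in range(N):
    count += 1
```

Space complexity: O(1).
Only a constant amount of auxiliary storage is used; nothing grows with n.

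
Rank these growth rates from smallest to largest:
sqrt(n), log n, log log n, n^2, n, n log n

Ordered by growth rate: log log n < log n < sqrt(n) < n < n log n < n^2.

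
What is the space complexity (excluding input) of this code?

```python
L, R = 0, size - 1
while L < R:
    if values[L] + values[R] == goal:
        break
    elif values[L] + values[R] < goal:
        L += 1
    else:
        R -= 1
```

Space complexity: O(1).
Only a constant amount of auxiliary storage is used; nothing grows with n.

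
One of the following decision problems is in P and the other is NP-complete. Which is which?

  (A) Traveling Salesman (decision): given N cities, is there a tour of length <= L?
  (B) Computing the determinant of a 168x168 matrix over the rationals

(A) is NP-complete: reduces from Hamiltonian Cycle.
(B) is P: Gaussian elimination runs in O(n^3).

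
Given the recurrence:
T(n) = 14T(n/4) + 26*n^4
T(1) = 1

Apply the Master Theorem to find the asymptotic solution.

a=14, b=4, f(n)=26*n^4. log_4(14) = 1.904 < 4. Case 3: T(n) = O(n^4).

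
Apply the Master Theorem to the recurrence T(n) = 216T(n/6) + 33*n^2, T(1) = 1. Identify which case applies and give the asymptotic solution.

a=216, b=6, f(n)=33*n^2.
log_6(216) = 3 > 2.
Since f(n) = O(n^2) is polynomially smaller than n^3, Case 1 applies.
T(n) = Theta(n^3).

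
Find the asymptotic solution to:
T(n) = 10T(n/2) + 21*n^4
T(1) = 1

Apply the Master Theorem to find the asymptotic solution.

a=10, b=2, f(n)=21*n^4. log_2(10) = 3.322 < 4. Case 3: T(n) = O(n^4).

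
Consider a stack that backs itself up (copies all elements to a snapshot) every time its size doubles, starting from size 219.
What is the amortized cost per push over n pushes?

Backups occur at sizes 219, 438, 876, ..., copying 219 + 438 + 876 + ... <= 2n elements total (geometric series). Spread over n pushes, the amortized backup cost is O(1) per push.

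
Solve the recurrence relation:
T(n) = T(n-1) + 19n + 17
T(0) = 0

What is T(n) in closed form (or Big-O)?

Dominant term in sum is 19*sum(i, i=1..n) = 19*n*(n+1)/2 = O(n^2).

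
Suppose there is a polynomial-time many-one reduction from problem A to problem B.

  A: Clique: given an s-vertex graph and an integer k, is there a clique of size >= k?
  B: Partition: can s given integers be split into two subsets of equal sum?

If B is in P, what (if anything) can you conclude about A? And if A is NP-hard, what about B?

A poly-time reduction A <=_p B means any A-instance can be transformed to a B-instance in poly time.
If B is in P: compose the reduction with B's poly-time algorithm to solve A in poly time, so A is in P.
If A is NP-hard: every NP problem reduces to A, which reduces to B; composing reductions, every NP problem reduces to B, so B is NP-hard.
(Here in fact A is NP-complete and B is NP-complete.)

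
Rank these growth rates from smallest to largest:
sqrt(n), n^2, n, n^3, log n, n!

Ordered by growth rate: log n < sqrt(n) < n < n^2 < n^3 < n!.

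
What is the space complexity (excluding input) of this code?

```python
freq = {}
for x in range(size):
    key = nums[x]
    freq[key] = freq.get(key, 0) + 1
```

Space complexity: O(n).
Auxiliary storage grows linearly with the input size n in the worst case.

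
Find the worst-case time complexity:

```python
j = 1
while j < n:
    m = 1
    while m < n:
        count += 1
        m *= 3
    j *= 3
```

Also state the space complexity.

Time complexity: O(log^2 n).
Space complexity: O(1).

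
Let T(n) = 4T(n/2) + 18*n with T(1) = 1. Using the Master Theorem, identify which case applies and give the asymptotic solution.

a=4, b=2, f(n)=18*n.
log_2(4) = 2 > 1.
Since f(n) = O(n^1) is polynomially smaller than n^2, Case 1 applies.
T(n) = Theta(n^2).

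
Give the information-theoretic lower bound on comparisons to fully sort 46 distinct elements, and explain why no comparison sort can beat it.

A comparison sort is a binary decision tree whose leaves are the 46! = 5502622159812088949850305428800254892961651752960000000000 possible output permutations. A binary tree with L leaves has height >= ceil(log_2(L)). So any comparison sort needs >= ceil(log_2(46!)) = 192 comparisons in the worst case.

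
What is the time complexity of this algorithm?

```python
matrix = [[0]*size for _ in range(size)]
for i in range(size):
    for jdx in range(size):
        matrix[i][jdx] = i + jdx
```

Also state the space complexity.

Time complexity: O(n^2).
Space complexity: O(n^2).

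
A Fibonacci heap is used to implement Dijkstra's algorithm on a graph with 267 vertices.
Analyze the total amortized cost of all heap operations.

Dijkstra performs 267 insert, 267 extract-min, and at most E decrease-key operations. With Fibonacci heap: insert O(1) amortized, extract-min O(log n) amortized, decrease-key O(1) amortized. Total with n = 267: O(n * 1 + n * log n + E * 1) = O(n log n + E).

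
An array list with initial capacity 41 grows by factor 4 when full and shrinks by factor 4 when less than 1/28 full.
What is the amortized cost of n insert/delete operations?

Using potential function Phi = |4*size - capacity|. Resizing costs are offset by potential release. Amortized O(1) per operation.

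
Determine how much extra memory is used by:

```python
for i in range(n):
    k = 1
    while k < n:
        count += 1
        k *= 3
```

Space complexity: O(1).
Only a constant amount of auxiliary storage is used; nothing grows with n.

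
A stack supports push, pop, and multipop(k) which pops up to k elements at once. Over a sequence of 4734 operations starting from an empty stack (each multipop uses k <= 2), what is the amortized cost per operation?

Each element is pushed exactly once and popped at most once (whether by pop or as part of a multipop). So the total number of individual pops over the whole sequence is at most the number of pushes, which is at most 4734. Total work <= 2 * 4734, hence O(1) amortized per operation.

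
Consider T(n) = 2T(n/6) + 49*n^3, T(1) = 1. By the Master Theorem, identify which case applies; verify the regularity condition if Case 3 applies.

a=2, b=6, f(n)=49*n^3.
log_6(2) = 0.3869 < 3.
f(n) = Omega(n^(0.3869+epsilon)) for some epsilon > 0, so Case 3 is the candidate.
Regularity: a*f(n/b) = 2*49*(n/6)^3 = (2/216)*49*n^3 <= c*f(n) with c = 2/216 < 1. Satisfied.
Case 3: T(n) = Theta(n^3).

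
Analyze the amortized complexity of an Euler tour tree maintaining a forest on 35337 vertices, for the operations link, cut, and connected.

An Euler tour tree stores each tree's Euler tour as a balanced BST keyed by tour position. On 35337 vertices: link concatenates two tours via O(1) splits/joins of size <= 2*35337 (O(log n)); cut splits the tour at the two occurrences of the edge (O(log n)); connected compares BST roots (O(log n) to find the root). All O(log n) amortized.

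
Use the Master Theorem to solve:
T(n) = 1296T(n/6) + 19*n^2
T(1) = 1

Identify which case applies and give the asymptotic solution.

a=1296, b=6, f(n)=19*n^2.
log_6(1296) = 4 > 2.
Since f(n) = O(n^2) is polynomially smaller than n^4, Case 1 applies.
T(n) = Theta(n^4).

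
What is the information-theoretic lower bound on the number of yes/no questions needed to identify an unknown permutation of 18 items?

There are 18! = 6402373705728000 permutations. Each yes/no question gives at most 1 bit, so at least ceil(log_2(6402373705728000)) = 53 questions are needed.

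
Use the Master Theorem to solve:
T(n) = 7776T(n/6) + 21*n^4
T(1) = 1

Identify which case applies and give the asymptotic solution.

a=7776, b=6, f(n)=21*n^4.
log_6(7776) = 5 > 4.
Since f(n) = O(n^4) is polynomially smaller than n^5, Case 1 applies.
T(n) = Theta(n^5).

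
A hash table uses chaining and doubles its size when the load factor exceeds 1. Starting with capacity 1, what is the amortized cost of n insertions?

Rehashing occurs when load exceeds 1. Total rehash cost is geometric series summing to O(n). Each insertion itself is O(1). Amortized: O(1).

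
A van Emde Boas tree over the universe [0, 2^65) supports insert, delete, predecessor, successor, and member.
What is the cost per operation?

vEB recursively partitions [0, 36893488147419103232) into sqrt(u) clusters of size sqrt(u). Each operation recurses into either one cluster or the summary, never both: T(u) = T(sqrt(u)) + O(1) => T(u) = O(log log u) = O(log 65). This is worst-case, not just amortized.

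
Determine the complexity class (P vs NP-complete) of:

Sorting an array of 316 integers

This problem is in P: merge sort runs in O(n log n).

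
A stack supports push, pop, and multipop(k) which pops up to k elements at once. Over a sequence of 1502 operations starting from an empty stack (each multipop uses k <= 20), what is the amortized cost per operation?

Each element is pushed exactly once and popped at most once (whether by pop or as part of a multipop). So the total number of individual pops over the whole sequence is at most the number of pushes, which is at most 1502. Total work <= 2 * 1502, hence O(1) amortized per operation.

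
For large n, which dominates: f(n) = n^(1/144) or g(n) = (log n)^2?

f(n) = n^(1/144) grows faster: any positive power of n dominates any polylog.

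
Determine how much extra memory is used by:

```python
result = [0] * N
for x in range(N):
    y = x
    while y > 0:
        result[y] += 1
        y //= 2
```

Space complexity: O(n).
Auxiliary storage grows linearly with the input size n in the worst case.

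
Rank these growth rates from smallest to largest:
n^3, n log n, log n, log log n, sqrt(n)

Ordered by growth rate: log log n < log n < sqrt(n) < n log n < n^3.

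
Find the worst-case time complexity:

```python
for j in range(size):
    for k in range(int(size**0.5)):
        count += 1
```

Time complexity: O(n * sqrt(n)).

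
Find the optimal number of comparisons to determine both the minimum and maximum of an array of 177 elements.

Naive approach: 352 comparisons (176 for max + 176 for min).
Optimal: Compare elements in pairs first (floor(n/2) = 88 comparisons), then find max among winners and min among losers (88 comparisons each).
Total: ceil(3n/2) - 2 = 264 comparisons. An adversary argument shows this is also a lower bound.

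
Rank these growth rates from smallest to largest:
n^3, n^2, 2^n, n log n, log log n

Ordered by growth rate: log log n < n log n < n^2 < n^3 < 2^n.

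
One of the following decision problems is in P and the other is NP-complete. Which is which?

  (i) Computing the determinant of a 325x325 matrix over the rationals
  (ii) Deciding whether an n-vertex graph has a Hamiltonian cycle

(i) is P: Gaussian elimination runs in O(n^3).
(ii) is NP-complete: one of Karp's 21 NP-complete problems.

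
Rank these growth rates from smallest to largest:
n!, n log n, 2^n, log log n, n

Ordered by growth rate: log log n < n < n log n < 2^n < n!.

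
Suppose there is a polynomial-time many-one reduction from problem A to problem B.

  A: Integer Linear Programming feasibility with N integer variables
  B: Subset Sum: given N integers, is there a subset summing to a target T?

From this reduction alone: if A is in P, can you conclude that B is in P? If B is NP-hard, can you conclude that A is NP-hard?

A poly-time reduction A <=_p B transfers tractability DOWN (B easy => A easy) and hardness UP (A hard => B hard), not the reverse.
From A in P, the reduction alone does NOT give B in P: any problem in P trivially reduces to SAT, yet SAT is not known to be in P.
From B NP-hard, the reduction alone does NOT give A NP-hard: again, easy problems reduce to hard ones.
(Here in fact A is NP-complete and B is NP-complete.)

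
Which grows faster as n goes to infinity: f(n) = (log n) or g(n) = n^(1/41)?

g(n) = n^(1/41) grows faster: any positive power of n dominates any polylog.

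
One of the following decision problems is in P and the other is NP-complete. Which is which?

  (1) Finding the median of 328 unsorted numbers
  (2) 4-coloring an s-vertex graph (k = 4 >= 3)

(1) is P: linear-time selection (median-of-medians) runs in O(n).
(2) is NP-complete: graph k-coloring for k>=3 is NP-complete by reduction from 3-SAT.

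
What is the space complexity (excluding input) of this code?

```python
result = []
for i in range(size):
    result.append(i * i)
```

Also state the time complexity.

Space complexity: O(n).
Auxiliary storage grows linearly with the input size n in the worst case.
Time complexity: O(n).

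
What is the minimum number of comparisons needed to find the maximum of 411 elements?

Finding the maximum requires 410 comparisons. Each comparison eliminates exactly one candidate. With 411 candidates, we need 410 eliminations.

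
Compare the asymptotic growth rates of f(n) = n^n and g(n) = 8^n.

f(n) = n^n grows faster: n^n / 8^n = (n/8)^n -> infinity once n > 8.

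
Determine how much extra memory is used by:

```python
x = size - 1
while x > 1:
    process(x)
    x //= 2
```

Space complexity: O(1).
Only a constant amount of auxiliary storage is used; nothing grows with n.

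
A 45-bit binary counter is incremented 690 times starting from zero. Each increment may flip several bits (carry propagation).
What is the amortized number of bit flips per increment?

Bit i flips on every 2^i-th increment, so over 690 increments bit i flips floor(690/2^i) times. Summing over i: total flips < 2 * 690. Amortized: < 2 = O(1) per increment.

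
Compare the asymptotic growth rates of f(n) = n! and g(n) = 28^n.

f(n) = n! grows faster: n!/28^n -> infinity by Stirling.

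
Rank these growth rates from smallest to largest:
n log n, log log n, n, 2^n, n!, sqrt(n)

Ordered by growth rate: log log n < sqrt(n) < n < n log n < 2^n < n!.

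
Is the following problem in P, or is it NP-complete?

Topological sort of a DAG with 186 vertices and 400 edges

This problem is in P: DFS-based topological sort runs in O(V+E).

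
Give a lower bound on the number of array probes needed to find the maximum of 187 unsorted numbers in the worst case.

Adversary: any unprobed cell could hold a value larger than everything seen so far. If fewer than 187 cells are probed, the adversary places the max in an unprobed cell. So all 187 cells must be examined; together with 187-1 comparisons this is tight.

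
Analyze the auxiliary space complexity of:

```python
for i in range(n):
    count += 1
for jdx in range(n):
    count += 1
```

Space complexity: O(1).
Only a constant amount of auxiliary storage is used; nothing grows with n.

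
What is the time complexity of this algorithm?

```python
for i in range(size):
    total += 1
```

Time complexity: O(n).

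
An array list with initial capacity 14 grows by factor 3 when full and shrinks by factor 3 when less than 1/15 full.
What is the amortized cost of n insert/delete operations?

Using potential function Phi = |3*size - capacity|. Resizing costs are offset by potential release. Amortized O(1) per operation.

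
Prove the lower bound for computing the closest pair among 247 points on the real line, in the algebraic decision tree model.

Reduction from element distinctness: given 247 reals, the closest-pair distance is 0 iff two are equal. Element distinctness has an Omega(n log n) lower bound in the algebraic decision tree model (Ben-Or). Therefore closest pair on a line also requires Omega(n log n). Sorting then a linear scan achieves this.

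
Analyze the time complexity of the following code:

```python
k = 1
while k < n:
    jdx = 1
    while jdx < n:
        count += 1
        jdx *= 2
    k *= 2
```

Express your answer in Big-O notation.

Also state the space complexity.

Time complexity: O(log^2 n).
Space complexity: O(1).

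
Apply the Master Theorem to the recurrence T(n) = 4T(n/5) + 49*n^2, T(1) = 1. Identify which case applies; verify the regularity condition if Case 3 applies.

a=4, b=5, f(n)=49*n^2.
log_5(4) = 0.8614 < 2.
f(n) = Omega(n^(0.8614+epsilon)) for some epsilon > 0, so Case 3 is the candidate.
Regularity: a*f(n/b) = 4*49*(n/5)^2 = (4/25)*49*n^2 <= c*f(n) with c = 4/25 < 1. Satisfied.
Case 3: T(n) = Theta(n^2).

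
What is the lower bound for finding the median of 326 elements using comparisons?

To find the median of 326 elements, every element must be compared at least once, so the lower bound is Omega(n). The BFPRT algorithm achieves O(n), making this tight.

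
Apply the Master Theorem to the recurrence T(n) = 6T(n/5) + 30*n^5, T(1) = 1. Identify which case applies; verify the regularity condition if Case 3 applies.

a=6, b=5, f(n)=30*n^5.
log_5(6) = 1.113 < 5.
f(n) = Omega(n^(1.113+epsilon)) for some epsilon > 0, so Case 3 is the candidate.
Regularity: a*f(n/b) = 6*30*(n/5)^5 = (6/3125)*30*n^5 <= c*f(n) with c = 6/3125 < 1. Satisfied.
Case 3: T(n) = Theta(n^5).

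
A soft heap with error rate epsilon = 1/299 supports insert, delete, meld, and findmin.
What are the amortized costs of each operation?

Soft heaps (Chazelle) allow up to an epsilon = 1/299 fraction of elements to have corrupted (raised) keys. Insert is O(log(1/epsilon)) = O(log 299) amortized -- the structure maintains heap-ordered binary trees of rank bounded by O(log(1/epsilon)). Meld concatenates root lists: O(1) amortized. Delete and findmin are O(1) amortized.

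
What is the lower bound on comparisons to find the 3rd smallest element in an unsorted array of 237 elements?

Finding the 3rd smallest of 237 elements requires Omega(n) comparisons. Every element must participate in at least one comparison; otherwise it could be the 3rd smallest.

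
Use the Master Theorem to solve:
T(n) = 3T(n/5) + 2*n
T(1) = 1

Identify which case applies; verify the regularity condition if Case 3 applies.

a=3, b=5, f(n)=2*n.
log_5(3) = 0.6826 < 1.
f(n) = Omega(n^(0.6826+epsilon)) for some epsilon > 0, so Case 3 is the candidate.
Regularity: a*f(n/b) = 3*2*(n/5)^1 = (3/5)*2*n^1 <= c*f(n) with c = 3/5 < 1. Satisfied.
Case 3: T(n) = Theta(n).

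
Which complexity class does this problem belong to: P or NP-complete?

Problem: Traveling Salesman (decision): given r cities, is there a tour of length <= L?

This problem is NP-complete: reduces from Hamiltonian Cycle.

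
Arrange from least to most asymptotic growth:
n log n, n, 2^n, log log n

Ordered by growth rate: log log n < n < n log n < 2^n.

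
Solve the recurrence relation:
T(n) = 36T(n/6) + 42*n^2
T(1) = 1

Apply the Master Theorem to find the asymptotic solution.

a=36, b=6, f(n)=42*n^2. log_6(36) = 2. Case 2: T(n) = O(n^2 log n).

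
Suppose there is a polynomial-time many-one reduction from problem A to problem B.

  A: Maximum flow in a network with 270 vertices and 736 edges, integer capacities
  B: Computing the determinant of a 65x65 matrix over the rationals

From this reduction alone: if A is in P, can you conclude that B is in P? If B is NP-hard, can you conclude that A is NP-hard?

A poly-time reduction A <=_p B transfers tractability DOWN (B easy => A easy) and hardness UP (A hard => B hard), not the reverse.
From A in P, the reduction alone does NOT give B in P: any problem in P trivially reduces to SAT, yet SAT is not known to be in P.
From B NP-hard, the reduction alone does NOT give A NP-hard: again, easy problems reduce to hard ones.
(Here in fact A is P and B is P.)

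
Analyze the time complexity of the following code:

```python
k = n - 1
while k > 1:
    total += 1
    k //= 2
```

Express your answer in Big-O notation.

Time complexity: O(log n).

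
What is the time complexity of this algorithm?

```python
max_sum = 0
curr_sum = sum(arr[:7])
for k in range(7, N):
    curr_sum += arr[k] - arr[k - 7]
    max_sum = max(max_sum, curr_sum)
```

Time complexity: O(n).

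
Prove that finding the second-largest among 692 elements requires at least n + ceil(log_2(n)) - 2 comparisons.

Lower bound (adversary): identifying the maximum requires 692-1 comparisons (each eliminates one candidate). Assign weight 1 to each element; on each comparison the adversary lets the heavier side win and gives it the loser's weight. The max ends with weight 692, but each comparison it wins at most doubles its weight, so the max must win >= ceil(log_2(692)) = 10 comparisons. The second-largest is one of those 10 direct losers to the max, and identifying which one is largest needs >= 10-1 further comparisons. Total >= 692-1 + 10-1 = 700.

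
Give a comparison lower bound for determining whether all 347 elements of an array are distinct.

In the algebraic decision-tree model, the YES region for element distinctness on 347 elements has 347! connected components (one per ordering). Ben-Or's theorem then gives a lower bound of Omega(log(n!)) = Omega(n log n).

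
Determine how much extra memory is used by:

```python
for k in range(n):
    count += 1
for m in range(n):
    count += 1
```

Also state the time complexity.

Space complexity: O(1).
Only a constant amount of auxiliary storage is used; nothing grows with n.
Time complexity: O(n).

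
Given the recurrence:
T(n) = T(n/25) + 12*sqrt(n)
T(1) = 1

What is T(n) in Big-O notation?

Each level contributes sqrt(n/25^k). Geometric series with ratio 1/sqrt(25) < 1 sums to O(sqrt(n)).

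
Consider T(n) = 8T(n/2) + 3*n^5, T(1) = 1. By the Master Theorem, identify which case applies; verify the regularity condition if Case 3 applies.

a=8, b=2, f(n)=3*n^5.
log_2(8) = 3 < 5.
f(n) = Omega(n^(3+epsilon)) for some epsilon > 0, so Case 3 is the candidate.
Regularity: a*f(n/b) = 8*3*(n/2)^5 = (8/32)*3*n^5 <= c*f(n) with c = 8/32 < 1. Satisfied.
Case 3: T(n) = Theta(n^5).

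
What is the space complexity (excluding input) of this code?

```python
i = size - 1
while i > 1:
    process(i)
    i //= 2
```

Space complexity: O(1).
Only a constant amount of auxiliary storage is used; nothing grows with n.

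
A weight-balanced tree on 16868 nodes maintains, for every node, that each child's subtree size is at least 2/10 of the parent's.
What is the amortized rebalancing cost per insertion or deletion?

With balance ratio 2/10, tree height is O(log_{10/2}(16868)) = O(log n). A rebalance at a node of size s costs O(s) but requires Omega(s) updates in that subtree to retrigger. Summed over the O(log n) ancestors of the touched leaf, amortized rebalancing is O(log n).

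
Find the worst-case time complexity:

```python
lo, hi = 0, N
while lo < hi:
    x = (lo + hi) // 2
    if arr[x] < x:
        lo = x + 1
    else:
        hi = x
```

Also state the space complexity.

Time complexity: O(log n).
Space complexity: O(1).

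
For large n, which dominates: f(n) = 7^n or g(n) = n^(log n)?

f(n) = 7^n grows faster: take logs: log(n^(log n)) = (log n)^2, log(7^n) = n log 7; n dominates (log n)^2.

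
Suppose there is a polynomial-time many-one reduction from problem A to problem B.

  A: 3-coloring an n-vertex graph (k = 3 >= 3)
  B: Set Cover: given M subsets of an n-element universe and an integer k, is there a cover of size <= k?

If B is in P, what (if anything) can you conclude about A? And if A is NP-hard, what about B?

A poly-time reduction A <=_p B means any A-instance can be transformed to a B-instance in poly time.
If B is in P: compose the reduction with B's poly-time algorithm to solve A in poly time, so A is in P.
If A is NP-hard: every NP problem reduces to A, which reduces to B; composing reductions, every NP problem reduces to B, so B is NP-hard.
(Here in fact A is NP-complete and B is NP-complete.)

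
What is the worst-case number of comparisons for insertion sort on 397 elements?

Insertion sort on reverse-sorted input: 1 + 2 + ... + (397-1) = 78606 comparisons.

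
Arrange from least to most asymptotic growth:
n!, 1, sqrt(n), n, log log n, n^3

Ordered by growth rate: 1 < log log n < sqrt(n) < n < n^3 < n!.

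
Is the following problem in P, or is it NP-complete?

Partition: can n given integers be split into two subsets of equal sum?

This problem is NP-complete: Subset Sum reduces to it (one of Karp's 21 NP-complete problems).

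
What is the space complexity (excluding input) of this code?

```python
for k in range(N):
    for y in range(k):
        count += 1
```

Space complexity: O(1).
Only a constant amount of auxiliary storage is used; nothing grows with n.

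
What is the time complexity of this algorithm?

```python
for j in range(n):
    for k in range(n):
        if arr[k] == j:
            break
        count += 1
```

Time complexity: O(n^2).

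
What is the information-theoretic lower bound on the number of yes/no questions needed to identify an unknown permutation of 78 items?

There are 78! = 11324281178206297831457521158732046228731749579488251990048962825668835325234200766245086213177344000000000000000000 permutations. Each yes/no question gives at most 1 bit, so at least ceil(log_2(11324281178206297831457521158732046228731749579488251990048962825668835325234200766245086213177344000000000000000000)) = 383 questions are needed.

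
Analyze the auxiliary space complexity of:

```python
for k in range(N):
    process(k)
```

Space complexity: O(1).
Only a constant amount of auxiliary storage is used; nothing grows with n.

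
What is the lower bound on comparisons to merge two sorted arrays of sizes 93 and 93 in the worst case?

Adversary: with |93 - 93| <= 1 the inputs can be fully interleaved so that every adjacent pair in the merged output comes from different arrays. Then each of the 185 adjacent pairs must be directly compared, or the algorithm cannot determine their relative order. Standard merge meets this bound.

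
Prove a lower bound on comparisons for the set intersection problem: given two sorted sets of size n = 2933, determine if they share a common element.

For two sorted arrays of size n = 2933, any correct algorithm must examine Omega(n) elements. If fewer are examined, an adversary places a common element in an unexamined gap. A merge-based scan achieves O(n), so the bound is tight.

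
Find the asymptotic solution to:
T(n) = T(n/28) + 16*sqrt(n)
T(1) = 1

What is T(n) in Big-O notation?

Each level contributes sqrt(n/28^k). Geometric series with ratio 1/sqrt(28) < 1 sums to O(sqrt(n)).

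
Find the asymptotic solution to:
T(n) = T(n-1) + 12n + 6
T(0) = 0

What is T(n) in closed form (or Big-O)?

Dominant term in sum is 12*sum(i, i=1..n) = 12*n*(n+1)/2 = O(n^2).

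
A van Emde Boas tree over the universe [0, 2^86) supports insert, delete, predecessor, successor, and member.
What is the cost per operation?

vEB recursively partitions [0, 77371252455336267181195264) into sqrt(u) clusters of size sqrt(u). Each operation recurses into either one cluster or the summary, never both: T(u) = T(sqrt(u)) + O(1) => T(u) = O(log log u) = O(log 86). This is worst-case, not just amortized.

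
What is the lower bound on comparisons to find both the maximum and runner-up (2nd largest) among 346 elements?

Lower bound: finding the max needs 346-1 comparisons. By an adversary weight-doubling argument, the maximum element must personally win at least ceil(log_2(346)) = 9 comparisons in any correct algorithm. The 2nd largest is among those 9 direct losers, and distinguishing it requires 9-1 more comparisons. Total >= 346-1 + 9-1 = 353. A balanced tournament achieves this bound exactly.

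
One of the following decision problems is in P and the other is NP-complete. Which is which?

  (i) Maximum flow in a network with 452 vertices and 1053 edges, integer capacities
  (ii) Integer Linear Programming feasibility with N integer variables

(i) is P: Edmonds-Karp / push-relabel run in polynomial time.
(ii) is NP-complete: ILP feasibility is NP-complete (LP relaxation is in P).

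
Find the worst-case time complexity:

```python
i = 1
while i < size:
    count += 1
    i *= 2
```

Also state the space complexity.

Time complexity: O(log n).
Space complexity: O(1).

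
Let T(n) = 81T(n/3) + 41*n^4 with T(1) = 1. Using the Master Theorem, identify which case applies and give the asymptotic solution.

a=81, b=3, f(n)=41*n^4.
log_3(81) = 4, so n^(log_b(a)) = n^4.
f(n) = Theta(n^4), so Case 2 applies.
T(n) = Theta(n^4 log n).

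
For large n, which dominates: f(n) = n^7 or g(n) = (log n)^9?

f(n) = n^7 grows faster: any positive polynomial dominates any polylog.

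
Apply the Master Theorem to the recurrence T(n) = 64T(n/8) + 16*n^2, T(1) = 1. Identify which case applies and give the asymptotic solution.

a=64, b=8, f(n)=16*n^2.
log_8(64) = 2, so n^(log_b(a)) = n^2.
f(n) = Theta(n^2), so Case 2 applies.
T(n) = Theta(n^2 log n).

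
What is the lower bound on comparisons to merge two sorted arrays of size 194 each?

To merge two sorted arrays of size 194, we need at least 387 comparisons in the worst case. An adversary can force every element to be compared.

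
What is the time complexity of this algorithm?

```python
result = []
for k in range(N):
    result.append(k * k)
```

Time complexity: O(n).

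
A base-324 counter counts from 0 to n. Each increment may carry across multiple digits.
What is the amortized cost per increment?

Digit at position i changes every 324^i increments. Total digit changes over n increments: n * 324/(324-1) = O(n). Amortized: O(1).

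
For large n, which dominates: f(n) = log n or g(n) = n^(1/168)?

g(n) = n^(1/168) grows faster: any positive power of n dominates log n.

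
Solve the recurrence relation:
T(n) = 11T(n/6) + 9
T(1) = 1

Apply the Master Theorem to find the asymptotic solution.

a=11, b=6, f(n)=9. log_6(11) = 1.338. Case 1 of Master Theorem: T(n) = O(n^1.338).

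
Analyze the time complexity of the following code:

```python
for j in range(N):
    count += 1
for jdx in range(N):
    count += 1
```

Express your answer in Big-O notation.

Time complexity: O(n).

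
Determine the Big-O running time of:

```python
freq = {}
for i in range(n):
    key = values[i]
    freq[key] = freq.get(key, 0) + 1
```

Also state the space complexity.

Time complexity: O(n).
Space complexity: O(n).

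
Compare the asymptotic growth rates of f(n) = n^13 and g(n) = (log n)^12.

f(n) = n^13 grows faster: any positive polynomial dominates any polylog.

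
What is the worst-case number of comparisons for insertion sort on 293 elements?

Insertion sort on reverse-sorted input: 1 + 2 + ... + (293-1) = 42778 comparisons.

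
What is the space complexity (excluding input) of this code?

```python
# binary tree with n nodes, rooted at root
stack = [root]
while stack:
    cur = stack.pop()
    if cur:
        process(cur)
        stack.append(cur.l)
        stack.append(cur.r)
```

Space complexity: O(n).
Auxiliary storage grows linearly with the input size n in the worst case.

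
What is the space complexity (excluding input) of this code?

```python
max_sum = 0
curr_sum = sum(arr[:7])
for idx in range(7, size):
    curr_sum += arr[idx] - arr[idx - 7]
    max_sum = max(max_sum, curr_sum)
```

Space complexity: O(1).
Only a constant amount of auxiliary storage is used; nothing grows with n.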